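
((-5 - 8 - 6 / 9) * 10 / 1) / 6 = -205 / 9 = -22.78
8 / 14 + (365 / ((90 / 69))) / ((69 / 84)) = 7166 / 21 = 341.24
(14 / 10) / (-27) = -0.05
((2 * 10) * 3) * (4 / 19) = 240 / 19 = 12.63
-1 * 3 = -3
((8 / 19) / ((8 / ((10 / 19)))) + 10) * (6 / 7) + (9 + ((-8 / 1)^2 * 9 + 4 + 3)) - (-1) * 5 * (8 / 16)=3048043 / 5054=603.10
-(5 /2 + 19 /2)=-12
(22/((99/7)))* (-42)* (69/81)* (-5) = 22540/81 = 278.27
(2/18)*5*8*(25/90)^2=250/729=0.34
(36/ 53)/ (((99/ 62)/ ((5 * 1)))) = 2.13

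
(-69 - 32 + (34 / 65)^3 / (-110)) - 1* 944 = -15784091527 / 15104375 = -1045.00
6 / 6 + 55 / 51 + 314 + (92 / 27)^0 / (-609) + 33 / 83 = 90648706 / 286433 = 316.47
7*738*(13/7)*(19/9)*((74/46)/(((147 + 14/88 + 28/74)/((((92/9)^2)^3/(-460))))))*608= -212560131582498439168/638236726155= -333042776.88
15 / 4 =3.75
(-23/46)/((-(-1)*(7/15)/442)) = -3315/7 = -473.57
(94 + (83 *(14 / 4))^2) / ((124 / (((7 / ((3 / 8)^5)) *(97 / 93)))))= 469932488704 / 700569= 670786.87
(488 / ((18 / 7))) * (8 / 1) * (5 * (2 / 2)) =68320 / 9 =7591.11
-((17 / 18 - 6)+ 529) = -9431 / 18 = -523.94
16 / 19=0.84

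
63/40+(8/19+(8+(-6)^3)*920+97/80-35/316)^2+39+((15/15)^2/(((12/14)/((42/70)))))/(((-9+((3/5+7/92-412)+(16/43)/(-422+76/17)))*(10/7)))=15579520159175891083497934891467/425459930133967379200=36618066839.50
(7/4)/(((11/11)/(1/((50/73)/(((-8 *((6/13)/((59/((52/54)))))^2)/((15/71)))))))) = -580496/105735375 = -0.01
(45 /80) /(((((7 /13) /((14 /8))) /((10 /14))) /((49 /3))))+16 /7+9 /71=755141 /31808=23.74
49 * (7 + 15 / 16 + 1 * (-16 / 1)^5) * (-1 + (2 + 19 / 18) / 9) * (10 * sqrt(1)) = 48867932015 / 144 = 339360638.99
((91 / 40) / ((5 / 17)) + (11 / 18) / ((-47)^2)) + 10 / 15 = 33407807 / 3976200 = 8.40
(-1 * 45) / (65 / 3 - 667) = 135 / 1936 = 0.07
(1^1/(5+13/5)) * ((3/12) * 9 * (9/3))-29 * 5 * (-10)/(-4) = -361.61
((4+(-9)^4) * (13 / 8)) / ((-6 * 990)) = -1.80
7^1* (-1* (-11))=77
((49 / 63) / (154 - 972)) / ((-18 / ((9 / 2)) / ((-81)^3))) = -413343 / 3272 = -126.33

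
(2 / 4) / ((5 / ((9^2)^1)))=81 / 10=8.10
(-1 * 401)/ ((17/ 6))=-2406/ 17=-141.53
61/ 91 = 0.67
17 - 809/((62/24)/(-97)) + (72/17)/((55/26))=881017837/28985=30395.65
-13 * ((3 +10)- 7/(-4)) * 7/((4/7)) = -37583/16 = -2348.94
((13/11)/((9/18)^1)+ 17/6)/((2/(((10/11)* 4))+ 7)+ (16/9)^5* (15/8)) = 22504230/176872663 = 0.13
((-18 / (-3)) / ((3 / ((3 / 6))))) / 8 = 1 / 8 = 0.12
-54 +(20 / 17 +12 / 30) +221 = 168.58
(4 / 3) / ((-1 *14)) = -2 / 21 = -0.10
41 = 41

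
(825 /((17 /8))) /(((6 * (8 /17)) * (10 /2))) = 27.50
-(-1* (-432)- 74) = -358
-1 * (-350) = 350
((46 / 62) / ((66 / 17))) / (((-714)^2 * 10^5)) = 23 / 6135544800000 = 0.00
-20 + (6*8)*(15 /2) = 340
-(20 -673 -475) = 1128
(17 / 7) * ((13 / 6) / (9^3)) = 221 / 30618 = 0.01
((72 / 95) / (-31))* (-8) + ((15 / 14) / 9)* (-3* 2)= -10693 / 20615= -0.52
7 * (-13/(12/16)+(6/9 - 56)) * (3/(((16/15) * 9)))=-3815/24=-158.96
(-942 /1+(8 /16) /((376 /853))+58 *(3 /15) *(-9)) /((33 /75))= -19650995 /8272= -2375.60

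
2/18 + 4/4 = 10/9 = 1.11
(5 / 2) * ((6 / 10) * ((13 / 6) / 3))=13 / 12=1.08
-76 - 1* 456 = -532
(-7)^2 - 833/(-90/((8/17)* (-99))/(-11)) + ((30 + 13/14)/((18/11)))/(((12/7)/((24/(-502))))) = 216487781/45180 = 4791.67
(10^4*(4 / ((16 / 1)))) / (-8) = -625 / 2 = -312.50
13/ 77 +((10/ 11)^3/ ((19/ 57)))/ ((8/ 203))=534448/ 9317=57.36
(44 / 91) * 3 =132 / 91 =1.45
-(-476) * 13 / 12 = 1547 / 3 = 515.67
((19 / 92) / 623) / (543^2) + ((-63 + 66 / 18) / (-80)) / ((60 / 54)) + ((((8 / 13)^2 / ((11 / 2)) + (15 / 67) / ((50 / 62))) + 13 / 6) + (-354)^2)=26378328497076351100031 / 210489155481805200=125319.18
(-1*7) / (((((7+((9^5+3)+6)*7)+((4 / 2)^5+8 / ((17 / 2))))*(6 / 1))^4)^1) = -83521 / 451832616512390796913633093488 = -0.00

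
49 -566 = -517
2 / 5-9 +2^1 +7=2 / 5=0.40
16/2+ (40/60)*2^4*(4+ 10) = 157.33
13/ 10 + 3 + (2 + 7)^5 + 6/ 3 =590553/ 10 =59055.30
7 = 7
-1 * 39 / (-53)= 39 / 53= 0.74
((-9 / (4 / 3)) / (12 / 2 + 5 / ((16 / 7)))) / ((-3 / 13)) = 468 / 131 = 3.57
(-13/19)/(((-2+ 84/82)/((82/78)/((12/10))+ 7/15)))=64411/68400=0.94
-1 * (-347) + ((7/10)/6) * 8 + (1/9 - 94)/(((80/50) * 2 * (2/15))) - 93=5581/160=34.88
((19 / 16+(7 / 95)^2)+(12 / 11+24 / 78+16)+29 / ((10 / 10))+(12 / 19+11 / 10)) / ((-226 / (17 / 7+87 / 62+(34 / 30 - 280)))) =140274611638853 / 2336949384000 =60.02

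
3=3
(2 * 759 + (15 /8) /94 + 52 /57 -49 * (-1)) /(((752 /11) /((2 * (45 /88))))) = 1008117705 /42978304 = 23.46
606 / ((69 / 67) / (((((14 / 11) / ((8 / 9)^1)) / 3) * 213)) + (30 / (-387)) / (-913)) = 396107488623 / 6677183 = 59322.54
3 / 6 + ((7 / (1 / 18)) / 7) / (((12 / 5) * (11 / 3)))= 28 / 11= 2.55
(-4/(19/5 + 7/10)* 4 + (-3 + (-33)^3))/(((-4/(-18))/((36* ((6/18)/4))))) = -485238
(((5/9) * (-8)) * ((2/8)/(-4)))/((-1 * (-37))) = 5/666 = 0.01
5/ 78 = 0.06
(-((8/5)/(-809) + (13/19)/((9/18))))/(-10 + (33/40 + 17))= -840144/4811123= -0.17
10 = 10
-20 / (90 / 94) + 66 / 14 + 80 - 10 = 3391 / 63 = 53.83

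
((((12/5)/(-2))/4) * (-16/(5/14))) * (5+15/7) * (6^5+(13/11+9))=8222208/11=747473.45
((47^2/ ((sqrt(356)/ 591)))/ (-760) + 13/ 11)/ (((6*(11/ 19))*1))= 247/ 726-435173*sqrt(89)/ 156640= -25.87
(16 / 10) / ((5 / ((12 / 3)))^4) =2048 / 3125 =0.66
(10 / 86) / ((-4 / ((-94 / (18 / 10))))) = 1175 / 774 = 1.52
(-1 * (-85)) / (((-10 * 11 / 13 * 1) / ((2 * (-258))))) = 57018 / 11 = 5183.45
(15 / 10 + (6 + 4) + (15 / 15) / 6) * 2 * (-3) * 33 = -2310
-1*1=-1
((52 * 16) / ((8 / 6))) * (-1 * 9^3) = -454896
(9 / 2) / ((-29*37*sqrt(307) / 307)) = -9*sqrt(307) / 2146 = -0.07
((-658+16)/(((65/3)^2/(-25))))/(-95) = -5778/16055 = -0.36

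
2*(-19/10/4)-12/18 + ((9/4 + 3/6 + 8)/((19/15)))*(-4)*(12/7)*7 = -466243/1140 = -408.99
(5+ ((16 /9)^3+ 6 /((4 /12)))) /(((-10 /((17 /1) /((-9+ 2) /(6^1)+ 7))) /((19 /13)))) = -6738749 /552825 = -12.19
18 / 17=1.06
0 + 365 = 365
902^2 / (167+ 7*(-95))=-406802 / 249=-1633.74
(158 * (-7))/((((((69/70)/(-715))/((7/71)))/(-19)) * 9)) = -7362254900/44091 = -166978.63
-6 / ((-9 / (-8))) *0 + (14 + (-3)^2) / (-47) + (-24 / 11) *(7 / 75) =-8957 / 12925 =-0.69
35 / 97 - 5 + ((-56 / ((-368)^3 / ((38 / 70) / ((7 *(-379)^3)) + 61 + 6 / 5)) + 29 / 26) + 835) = 6222631715542355710381 / 7483835523424449280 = 831.48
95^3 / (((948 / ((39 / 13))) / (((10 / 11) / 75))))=171475 / 5214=32.89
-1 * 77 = -77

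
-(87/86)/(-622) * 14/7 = 87/26746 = 0.00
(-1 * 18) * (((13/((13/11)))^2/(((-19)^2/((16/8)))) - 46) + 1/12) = 588021/722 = 814.43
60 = 60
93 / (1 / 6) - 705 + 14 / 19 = -146.26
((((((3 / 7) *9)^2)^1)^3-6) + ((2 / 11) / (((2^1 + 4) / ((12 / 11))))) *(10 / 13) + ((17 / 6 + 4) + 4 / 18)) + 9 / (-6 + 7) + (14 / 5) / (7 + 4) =55019262762179 / 16655568930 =3303.36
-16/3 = -5.33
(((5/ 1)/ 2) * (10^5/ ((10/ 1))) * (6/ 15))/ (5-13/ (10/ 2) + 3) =50000/ 27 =1851.85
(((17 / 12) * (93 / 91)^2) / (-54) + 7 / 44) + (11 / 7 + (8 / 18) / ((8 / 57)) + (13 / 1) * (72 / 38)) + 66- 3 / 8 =5926966489 / 62306244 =95.13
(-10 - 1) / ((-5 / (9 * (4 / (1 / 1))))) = 396 / 5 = 79.20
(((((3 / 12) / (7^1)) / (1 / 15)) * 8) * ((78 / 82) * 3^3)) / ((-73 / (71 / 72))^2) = 982995 / 48941536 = 0.02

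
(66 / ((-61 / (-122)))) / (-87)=-44 / 29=-1.52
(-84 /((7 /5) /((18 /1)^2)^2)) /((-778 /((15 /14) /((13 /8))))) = 188956800 /35399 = 5337.91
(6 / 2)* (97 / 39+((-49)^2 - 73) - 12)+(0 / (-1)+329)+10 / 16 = 757649 / 104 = 7285.09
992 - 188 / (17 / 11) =14796 / 17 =870.35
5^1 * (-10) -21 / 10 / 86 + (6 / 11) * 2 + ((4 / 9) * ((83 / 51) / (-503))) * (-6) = -35618886209 / 728032140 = -48.92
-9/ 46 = -0.20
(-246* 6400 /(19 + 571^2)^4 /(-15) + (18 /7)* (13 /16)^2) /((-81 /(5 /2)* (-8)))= 1918718669057217003371 /292971310717678538803200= 0.01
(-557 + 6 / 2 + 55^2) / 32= 2471 / 32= 77.22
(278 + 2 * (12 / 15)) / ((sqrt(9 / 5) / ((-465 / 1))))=-43338 * sqrt(5)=-96906.71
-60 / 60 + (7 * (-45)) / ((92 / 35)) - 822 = -86741 / 92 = -942.84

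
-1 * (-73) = 73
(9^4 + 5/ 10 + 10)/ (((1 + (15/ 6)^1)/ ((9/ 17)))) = 118287/ 119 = 994.01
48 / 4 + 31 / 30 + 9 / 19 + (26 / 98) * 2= 392071 / 27930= 14.04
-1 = -1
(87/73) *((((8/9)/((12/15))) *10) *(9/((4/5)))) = 10875/73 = 148.97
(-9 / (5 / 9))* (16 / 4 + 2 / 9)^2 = -1444 / 5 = -288.80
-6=-6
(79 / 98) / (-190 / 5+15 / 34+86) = 1343 / 80703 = 0.02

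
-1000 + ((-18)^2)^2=103976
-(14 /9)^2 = -196 /81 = -2.42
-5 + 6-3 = -2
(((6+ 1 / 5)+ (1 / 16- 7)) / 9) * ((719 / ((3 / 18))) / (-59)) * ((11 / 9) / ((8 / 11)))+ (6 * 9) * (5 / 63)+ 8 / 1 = 22.36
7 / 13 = 0.54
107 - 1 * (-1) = 108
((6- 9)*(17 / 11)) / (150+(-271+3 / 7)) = 357 / 9284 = 0.04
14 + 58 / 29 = 16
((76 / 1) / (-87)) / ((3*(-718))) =38 / 93699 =0.00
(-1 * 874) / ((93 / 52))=-488.69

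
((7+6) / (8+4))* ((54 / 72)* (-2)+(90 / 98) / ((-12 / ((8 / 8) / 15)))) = -3835 / 2352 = -1.63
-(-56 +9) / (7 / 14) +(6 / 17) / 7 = 11192 / 119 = 94.05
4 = 4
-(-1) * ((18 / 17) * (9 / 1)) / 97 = 162 / 1649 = 0.10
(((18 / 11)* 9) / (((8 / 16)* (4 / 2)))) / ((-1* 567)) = -2 / 77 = -0.03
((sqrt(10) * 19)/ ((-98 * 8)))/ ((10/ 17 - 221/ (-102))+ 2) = -969 * sqrt(10)/ 190120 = -0.02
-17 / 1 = -17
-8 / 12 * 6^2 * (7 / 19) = -8.84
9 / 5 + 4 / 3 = 47 / 15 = 3.13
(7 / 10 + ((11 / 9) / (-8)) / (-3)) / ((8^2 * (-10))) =-811 / 691200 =-0.00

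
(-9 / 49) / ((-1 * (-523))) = -9 / 25627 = -0.00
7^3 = 343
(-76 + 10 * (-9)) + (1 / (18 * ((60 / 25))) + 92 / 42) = -247645 / 1512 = -163.79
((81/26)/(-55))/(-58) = 81/82940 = 0.00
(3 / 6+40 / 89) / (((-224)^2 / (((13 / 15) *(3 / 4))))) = 2197 / 178626560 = 0.00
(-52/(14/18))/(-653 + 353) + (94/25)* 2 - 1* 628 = -21709/35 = -620.26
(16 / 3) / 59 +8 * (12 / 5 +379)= 2700392 / 885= 3051.29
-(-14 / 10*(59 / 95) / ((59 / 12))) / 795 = 28 / 125875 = 0.00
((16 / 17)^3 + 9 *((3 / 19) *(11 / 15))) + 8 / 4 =1808977 / 466735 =3.88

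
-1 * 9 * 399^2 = -1432809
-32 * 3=-96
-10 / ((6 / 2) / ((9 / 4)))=-15 / 2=-7.50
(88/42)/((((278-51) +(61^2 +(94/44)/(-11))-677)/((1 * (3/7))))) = 10648/38785215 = 0.00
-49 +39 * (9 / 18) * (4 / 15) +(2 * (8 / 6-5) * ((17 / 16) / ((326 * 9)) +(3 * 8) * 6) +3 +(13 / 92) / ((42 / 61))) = -62160493609 / 56684880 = -1096.60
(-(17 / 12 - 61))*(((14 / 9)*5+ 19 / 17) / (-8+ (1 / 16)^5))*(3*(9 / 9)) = -255096258560 / 1283456871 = -198.76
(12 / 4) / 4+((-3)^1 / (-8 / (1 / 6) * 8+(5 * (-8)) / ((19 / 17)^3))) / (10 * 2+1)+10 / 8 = 39632123 / 19812632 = 2.00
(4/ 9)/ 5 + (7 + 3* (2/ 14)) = 2368/ 315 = 7.52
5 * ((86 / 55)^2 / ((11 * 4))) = 1849 / 6655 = 0.28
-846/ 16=-52.88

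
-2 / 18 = -1 / 9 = -0.11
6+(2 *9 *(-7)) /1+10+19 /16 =-1741 /16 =-108.81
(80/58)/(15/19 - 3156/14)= -5320/866433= -0.01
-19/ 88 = -0.22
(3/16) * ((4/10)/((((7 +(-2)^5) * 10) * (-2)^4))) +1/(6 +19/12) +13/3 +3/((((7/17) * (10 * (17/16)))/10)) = 494559181/43680000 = 11.32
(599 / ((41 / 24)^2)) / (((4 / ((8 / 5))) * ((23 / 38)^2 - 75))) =-996429312 / 905815255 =-1.10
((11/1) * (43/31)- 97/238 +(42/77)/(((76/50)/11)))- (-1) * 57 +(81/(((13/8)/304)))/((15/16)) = 147969230873/9111830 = 16239.24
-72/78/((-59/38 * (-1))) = -456/767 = -0.59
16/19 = 0.84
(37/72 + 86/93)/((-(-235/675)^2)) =-6502275/547832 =-11.87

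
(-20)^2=400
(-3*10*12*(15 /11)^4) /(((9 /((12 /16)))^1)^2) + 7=-48151 /29282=-1.64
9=9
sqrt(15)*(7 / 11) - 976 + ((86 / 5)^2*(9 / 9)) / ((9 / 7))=-167828 / 225 + 7*sqrt(15) / 11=-743.44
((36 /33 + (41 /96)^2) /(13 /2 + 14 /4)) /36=129083 /36495360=0.00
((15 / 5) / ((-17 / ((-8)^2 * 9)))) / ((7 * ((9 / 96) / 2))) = -36864 / 119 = -309.78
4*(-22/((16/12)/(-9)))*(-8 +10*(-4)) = -28512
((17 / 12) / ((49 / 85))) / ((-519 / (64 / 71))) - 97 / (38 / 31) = -16289205181 / 205838514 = -79.14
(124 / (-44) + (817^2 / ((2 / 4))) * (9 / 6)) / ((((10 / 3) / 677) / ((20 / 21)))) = 387333786.03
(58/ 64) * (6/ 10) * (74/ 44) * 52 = 41847/ 880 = 47.55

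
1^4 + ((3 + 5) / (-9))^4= 10657 / 6561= 1.62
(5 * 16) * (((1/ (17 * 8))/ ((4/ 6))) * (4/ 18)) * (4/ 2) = 20/ 51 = 0.39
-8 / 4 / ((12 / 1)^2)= -1 / 72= -0.01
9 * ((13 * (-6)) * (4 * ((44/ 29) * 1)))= -123552/ 29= -4260.41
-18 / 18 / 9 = -1 / 9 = -0.11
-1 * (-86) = 86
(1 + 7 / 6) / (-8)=-13 / 48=-0.27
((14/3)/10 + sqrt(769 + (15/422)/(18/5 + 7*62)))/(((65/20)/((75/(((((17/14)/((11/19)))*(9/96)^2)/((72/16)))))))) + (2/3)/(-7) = 231804722/88179 + 5913600*sqrt(163902633482806)/484635983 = 158846.14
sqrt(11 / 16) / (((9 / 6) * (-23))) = -sqrt(11) / 138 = -0.02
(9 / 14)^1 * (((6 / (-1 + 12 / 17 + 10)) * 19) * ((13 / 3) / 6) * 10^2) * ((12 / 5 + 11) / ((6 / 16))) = 4501328 / 231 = 19486.27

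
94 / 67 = 1.40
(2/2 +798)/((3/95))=75905/3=25301.67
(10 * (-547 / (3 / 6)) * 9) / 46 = -49230 / 23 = -2140.43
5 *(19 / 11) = 8.64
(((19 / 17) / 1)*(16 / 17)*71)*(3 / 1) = 64752 / 289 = 224.06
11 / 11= 1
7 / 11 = 0.64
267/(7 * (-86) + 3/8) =-2136/4813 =-0.44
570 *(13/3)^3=417430/9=46381.11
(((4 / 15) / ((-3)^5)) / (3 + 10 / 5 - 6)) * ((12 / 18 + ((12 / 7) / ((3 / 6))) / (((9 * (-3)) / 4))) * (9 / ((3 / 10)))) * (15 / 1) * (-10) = -4000 / 5103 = -0.78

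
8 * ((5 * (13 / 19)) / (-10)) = -52 / 19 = -2.74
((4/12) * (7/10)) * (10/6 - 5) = -7/9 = -0.78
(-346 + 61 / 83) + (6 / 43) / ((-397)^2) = -194213847361 / 562506521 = -345.27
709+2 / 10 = 3546 / 5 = 709.20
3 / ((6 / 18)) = 9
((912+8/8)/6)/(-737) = -0.21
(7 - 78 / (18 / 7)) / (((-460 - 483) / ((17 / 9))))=1190 / 25461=0.05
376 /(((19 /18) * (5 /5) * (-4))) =-1692 /19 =-89.05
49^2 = 2401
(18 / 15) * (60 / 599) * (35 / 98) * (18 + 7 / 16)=13275 / 16772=0.79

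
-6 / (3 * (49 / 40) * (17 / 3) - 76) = 0.11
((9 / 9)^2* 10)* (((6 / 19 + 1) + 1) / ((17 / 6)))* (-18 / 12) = -3960 / 323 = -12.26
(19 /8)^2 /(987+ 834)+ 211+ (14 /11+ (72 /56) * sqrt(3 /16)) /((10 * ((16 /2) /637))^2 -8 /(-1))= 173901 * sqrt(3) /4336736+ 12228969660627 /57912772544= 211.23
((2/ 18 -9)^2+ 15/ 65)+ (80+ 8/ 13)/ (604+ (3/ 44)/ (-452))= 79.38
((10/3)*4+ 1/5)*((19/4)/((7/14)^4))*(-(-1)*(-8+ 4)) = -61712/15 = -4114.13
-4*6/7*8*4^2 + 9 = -3009/7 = -429.86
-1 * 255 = -255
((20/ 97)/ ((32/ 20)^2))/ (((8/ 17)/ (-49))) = -8.39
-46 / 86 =-23 / 43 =-0.53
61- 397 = -336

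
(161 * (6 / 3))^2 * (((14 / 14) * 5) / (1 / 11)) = 5702620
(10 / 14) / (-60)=-1 / 84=-0.01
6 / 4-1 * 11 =-19 / 2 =-9.50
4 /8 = 1 /2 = 0.50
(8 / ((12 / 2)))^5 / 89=1024 / 21627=0.05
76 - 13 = 63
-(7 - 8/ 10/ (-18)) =-317/ 45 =-7.04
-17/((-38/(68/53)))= 578/1007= 0.57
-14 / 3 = -4.67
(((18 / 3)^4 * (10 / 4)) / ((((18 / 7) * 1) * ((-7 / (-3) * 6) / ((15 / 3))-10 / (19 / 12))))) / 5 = -11970 / 167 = -71.68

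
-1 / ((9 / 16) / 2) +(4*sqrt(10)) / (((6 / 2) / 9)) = -32 / 9 +12*sqrt(10) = 34.39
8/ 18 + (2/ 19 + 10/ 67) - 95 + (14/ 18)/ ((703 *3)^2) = -252922197824/ 2682072243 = -94.30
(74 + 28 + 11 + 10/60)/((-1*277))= -679/1662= -0.41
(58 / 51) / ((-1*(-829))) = 58 / 42279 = 0.00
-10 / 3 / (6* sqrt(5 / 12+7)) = -10* sqrt(267) / 801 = -0.20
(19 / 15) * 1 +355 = 5344 / 15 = 356.27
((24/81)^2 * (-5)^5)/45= -6.10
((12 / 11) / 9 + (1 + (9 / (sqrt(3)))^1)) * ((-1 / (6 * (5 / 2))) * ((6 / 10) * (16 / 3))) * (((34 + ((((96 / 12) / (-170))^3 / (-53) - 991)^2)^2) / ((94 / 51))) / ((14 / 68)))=-51959676543068945118951126841517175937012368 * sqrt(3) / 31942481419331487083746337890625 - 640836010697850323133730564378711836556485872 / 1054101886837939073763629150390625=-3425409295305.15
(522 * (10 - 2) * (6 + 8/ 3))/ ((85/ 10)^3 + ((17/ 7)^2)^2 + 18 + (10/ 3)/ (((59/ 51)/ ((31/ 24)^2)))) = 1476553688064/ 27404618785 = 53.88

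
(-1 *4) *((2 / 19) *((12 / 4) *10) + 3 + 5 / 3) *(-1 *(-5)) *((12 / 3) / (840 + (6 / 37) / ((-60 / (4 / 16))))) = -0.75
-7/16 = -0.44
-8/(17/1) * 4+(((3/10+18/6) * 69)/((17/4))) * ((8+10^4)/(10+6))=167551/5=33510.20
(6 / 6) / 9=1 / 9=0.11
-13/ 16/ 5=-13/ 80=-0.16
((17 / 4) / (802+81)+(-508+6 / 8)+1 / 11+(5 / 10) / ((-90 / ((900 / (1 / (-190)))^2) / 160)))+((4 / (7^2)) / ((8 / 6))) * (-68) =-24741109494709875 / 951874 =-25992000511.32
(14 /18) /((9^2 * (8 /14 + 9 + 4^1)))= 49 /69255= 0.00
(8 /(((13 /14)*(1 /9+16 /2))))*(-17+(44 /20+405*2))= 4007808 /4745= 844.64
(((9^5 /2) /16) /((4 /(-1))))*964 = -14230809 /32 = -444712.78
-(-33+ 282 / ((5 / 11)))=-2937 / 5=-587.40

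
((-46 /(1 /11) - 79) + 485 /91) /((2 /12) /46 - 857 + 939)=-7.07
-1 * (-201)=201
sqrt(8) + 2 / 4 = 1 / 2 + 2 * sqrt(2) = 3.33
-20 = -20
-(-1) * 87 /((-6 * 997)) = -29 /1994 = -0.01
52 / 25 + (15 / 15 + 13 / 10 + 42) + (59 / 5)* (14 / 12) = 4511 / 75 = 60.15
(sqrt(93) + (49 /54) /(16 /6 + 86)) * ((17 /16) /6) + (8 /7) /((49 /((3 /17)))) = 2269825 /382886784 + 17 * sqrt(93) /96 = 1.71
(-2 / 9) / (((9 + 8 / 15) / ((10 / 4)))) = -25 / 429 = -0.06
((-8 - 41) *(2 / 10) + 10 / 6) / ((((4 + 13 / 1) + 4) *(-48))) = 61 / 7560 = 0.01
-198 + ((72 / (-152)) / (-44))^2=-138381327 / 698896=-198.00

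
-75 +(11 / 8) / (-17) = -10211 / 136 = -75.08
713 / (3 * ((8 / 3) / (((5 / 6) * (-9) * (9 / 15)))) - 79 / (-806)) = -5172102 / 12185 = -424.46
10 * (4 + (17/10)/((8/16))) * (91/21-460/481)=9746/39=249.90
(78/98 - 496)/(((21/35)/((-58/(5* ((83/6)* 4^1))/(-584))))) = -703685/2375128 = -0.30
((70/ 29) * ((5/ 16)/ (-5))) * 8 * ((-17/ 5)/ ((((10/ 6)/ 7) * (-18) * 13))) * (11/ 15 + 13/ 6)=-0.21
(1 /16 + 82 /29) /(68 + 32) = 1341 /46400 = 0.03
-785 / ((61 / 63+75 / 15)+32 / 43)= -2126565 / 18184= -116.95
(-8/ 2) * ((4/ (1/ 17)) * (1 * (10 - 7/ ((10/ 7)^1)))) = -6936/ 5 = -1387.20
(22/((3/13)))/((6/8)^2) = 4576/27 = 169.48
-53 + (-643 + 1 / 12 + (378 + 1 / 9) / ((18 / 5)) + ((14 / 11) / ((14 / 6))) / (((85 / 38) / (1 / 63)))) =-1253012407 / 2120580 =-590.88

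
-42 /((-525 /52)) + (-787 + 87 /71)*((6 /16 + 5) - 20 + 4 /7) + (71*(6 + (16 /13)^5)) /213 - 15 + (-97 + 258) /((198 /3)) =11037.48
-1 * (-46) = 46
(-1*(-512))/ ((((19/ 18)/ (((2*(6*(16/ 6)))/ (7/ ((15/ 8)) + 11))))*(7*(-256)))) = -17280/ 29393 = -0.59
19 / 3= 6.33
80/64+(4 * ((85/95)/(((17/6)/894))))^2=1841441549/1444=1275236.53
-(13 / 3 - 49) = 134 / 3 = 44.67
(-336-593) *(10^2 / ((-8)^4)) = -23225 / 1024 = -22.68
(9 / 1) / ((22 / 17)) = 153 / 22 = 6.95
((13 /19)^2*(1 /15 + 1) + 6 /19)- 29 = -152621 /5415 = -28.18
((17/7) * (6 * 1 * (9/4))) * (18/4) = 4131/28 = 147.54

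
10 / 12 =5 / 6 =0.83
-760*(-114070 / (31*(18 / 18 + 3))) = 21673300 / 31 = 699138.71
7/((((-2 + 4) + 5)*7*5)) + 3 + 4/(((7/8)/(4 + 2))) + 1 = 1101/35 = 31.46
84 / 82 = 1.02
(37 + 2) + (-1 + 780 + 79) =897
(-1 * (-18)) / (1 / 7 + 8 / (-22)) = -1386 / 17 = -81.53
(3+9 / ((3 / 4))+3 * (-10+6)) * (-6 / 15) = -6 / 5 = -1.20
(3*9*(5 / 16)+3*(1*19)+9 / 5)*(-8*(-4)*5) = 10758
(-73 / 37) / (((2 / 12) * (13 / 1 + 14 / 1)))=-146 / 333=-0.44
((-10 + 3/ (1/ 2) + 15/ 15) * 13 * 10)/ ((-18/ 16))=1040/ 3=346.67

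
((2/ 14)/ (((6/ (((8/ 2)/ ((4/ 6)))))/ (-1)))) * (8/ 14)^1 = -4/ 49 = -0.08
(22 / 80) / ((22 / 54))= 27 / 40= 0.68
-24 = -24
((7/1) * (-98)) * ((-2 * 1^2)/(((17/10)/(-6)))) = -82320/17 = -4842.35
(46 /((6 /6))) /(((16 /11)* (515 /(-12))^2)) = 4554 /265225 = 0.02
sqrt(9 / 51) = sqrt(51) / 17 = 0.42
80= 80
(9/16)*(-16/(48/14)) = -2.62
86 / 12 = 43 / 6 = 7.17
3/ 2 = 1.50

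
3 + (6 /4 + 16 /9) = 113 /18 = 6.28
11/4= 2.75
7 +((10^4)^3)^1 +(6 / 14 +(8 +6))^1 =7000000000150 / 7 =1000000000021.43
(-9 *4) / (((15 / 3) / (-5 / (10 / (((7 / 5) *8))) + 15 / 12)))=783 / 25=31.32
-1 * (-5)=5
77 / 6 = 12.83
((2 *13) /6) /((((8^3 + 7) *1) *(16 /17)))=0.01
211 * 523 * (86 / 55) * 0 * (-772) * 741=0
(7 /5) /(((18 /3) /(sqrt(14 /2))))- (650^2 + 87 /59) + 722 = -24884989 /59 + 7 * sqrt(7) /30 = -421778.86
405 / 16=25.31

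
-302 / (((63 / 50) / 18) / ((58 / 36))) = -437900 / 63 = -6950.79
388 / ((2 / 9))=1746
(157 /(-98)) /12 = -157 /1176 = -0.13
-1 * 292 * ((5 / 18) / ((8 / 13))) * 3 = -4745 / 12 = -395.42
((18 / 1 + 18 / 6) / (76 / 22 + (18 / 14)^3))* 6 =475398 / 21053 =22.58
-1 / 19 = -0.05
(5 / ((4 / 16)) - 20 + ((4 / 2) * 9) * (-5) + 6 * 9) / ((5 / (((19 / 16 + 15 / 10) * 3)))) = -1161 / 20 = -58.05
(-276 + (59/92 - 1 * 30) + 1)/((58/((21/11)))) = -588021/58696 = -10.02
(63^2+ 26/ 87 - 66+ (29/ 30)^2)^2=10383709658439121/ 681210000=15243037.62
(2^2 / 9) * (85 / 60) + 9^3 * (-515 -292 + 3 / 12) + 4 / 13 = -825720217 / 1404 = -588119.81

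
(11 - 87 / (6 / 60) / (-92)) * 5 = 4705 / 46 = 102.28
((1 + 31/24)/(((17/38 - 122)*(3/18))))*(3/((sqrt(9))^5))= -1045/748278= -0.00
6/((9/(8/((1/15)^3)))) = 18000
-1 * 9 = -9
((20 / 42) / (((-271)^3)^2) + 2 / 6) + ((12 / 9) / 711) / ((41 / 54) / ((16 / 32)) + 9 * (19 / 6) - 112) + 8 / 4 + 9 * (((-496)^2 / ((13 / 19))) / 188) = 30600603519073838761866180701 / 1777513318537501623233883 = 17215.40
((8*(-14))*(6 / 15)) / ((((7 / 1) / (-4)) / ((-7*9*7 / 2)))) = -5644.80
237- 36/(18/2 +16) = 5889/25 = 235.56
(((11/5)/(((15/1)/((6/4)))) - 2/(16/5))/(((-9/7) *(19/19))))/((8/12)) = 189/400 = 0.47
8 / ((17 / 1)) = 8 / 17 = 0.47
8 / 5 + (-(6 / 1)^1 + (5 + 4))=23 / 5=4.60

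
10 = 10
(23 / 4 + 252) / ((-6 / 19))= -816.21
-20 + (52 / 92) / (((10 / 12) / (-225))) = -3970 / 23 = -172.61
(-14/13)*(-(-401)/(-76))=2807/494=5.68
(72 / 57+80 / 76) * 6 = 264 / 19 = 13.89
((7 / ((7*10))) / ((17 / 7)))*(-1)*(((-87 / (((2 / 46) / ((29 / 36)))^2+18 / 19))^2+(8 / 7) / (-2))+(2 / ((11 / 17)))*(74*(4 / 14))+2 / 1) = -133252580325582583 / 383041779214248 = -347.88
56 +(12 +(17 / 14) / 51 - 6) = 2605 / 42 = 62.02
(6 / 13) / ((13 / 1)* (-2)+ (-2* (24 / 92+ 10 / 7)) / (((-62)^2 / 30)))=-464163 / 26174369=-0.02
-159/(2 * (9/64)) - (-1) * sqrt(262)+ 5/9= -5083/9+ sqrt(262)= -548.59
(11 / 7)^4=6.10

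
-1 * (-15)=15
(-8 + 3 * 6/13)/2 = -43/13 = -3.31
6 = 6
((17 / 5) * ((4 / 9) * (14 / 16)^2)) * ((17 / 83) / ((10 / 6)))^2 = 240737 / 13778000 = 0.02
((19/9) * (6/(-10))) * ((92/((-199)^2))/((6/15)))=-874/118803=-0.01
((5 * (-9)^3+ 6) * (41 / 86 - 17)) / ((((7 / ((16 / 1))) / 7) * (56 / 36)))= 26593812 / 43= 618460.74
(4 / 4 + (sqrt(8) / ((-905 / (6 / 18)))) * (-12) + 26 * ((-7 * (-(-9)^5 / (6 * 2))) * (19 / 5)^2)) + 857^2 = -609883733 / 50 + 8 * sqrt(2) / 905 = -12197674.65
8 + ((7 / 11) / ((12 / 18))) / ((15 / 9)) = 943 / 110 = 8.57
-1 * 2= -2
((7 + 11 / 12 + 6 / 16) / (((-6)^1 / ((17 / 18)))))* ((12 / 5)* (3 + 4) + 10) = -226661 / 6480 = -34.98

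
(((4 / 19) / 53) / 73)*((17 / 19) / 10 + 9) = 3454 / 6983545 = 0.00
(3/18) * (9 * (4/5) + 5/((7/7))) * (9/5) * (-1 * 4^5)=-93696/25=-3747.84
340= 340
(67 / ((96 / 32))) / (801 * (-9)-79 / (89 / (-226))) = -5963 / 1871241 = -0.00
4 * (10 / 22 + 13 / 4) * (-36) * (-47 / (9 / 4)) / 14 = 61288 / 77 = 795.95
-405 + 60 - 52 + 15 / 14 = -5543 / 14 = -395.93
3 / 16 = 0.19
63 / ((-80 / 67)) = -4221 / 80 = -52.76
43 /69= 0.62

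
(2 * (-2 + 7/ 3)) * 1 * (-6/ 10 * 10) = -4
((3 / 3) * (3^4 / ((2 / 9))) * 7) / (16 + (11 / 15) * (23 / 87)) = 951345 / 6038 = 157.56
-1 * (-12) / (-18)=-2 / 3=-0.67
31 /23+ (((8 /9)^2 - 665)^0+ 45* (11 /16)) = 12249 /368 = 33.29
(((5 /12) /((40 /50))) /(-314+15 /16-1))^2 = 1 /363609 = 0.00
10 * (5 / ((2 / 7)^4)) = 60025 / 8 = 7503.12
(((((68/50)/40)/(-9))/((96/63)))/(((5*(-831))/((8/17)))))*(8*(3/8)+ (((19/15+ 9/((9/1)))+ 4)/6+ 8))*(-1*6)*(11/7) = -2981/93487500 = -0.00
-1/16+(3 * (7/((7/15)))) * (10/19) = 7181/304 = 23.62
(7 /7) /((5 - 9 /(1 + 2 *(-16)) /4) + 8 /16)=124 /691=0.18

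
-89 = -89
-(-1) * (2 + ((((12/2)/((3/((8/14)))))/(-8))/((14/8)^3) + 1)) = 7139/2401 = 2.97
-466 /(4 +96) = -233 /50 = -4.66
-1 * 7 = -7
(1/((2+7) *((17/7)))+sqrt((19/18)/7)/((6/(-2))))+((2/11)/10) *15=536/1683 - sqrt(266)/126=0.19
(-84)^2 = 7056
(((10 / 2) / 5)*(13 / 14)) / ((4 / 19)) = 247 / 56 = 4.41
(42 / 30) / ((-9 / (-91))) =637 / 45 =14.16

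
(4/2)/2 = 1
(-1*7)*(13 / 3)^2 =-1183 / 9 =-131.44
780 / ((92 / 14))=2730 / 23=118.70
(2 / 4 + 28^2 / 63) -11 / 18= 37 / 3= 12.33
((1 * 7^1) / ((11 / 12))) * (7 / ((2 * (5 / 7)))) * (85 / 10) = 17493 / 55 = 318.05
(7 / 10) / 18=7 / 180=0.04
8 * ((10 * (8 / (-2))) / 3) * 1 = -320 / 3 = -106.67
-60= -60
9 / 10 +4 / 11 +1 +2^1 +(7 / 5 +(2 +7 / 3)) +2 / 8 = 6763 / 660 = 10.25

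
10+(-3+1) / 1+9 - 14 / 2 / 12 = 197 / 12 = 16.42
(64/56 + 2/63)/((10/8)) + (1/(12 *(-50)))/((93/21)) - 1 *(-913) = 356984693/390600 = 913.94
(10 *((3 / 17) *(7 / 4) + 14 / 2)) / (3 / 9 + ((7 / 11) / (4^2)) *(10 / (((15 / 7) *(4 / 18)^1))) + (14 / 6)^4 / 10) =88565400 / 5007911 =17.69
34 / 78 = 0.44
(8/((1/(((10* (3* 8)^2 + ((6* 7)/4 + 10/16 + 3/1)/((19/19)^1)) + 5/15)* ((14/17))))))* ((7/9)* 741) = 3354636922/153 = 21925731.52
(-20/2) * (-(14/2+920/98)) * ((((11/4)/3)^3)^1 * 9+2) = 140525/96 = 1463.80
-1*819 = -819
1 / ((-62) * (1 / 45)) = -45 / 62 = -0.73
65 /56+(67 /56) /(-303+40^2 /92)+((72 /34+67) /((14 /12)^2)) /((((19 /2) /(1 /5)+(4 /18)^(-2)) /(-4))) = -1.84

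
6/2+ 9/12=15/4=3.75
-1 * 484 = -484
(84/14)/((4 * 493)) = 3/986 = 0.00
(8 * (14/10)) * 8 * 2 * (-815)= -146048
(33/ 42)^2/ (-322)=-121/ 63112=-0.00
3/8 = 0.38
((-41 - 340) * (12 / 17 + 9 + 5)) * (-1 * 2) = 190500 / 17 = 11205.88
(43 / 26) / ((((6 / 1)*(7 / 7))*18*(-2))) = -43 / 5616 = -0.01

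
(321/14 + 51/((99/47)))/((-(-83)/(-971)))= -21147409/38346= -551.49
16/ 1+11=27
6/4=3/2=1.50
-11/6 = -1.83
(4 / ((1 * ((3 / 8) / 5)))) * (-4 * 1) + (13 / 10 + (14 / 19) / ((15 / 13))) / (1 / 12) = -10834 / 57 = -190.07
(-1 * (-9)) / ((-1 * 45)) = -1 / 5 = -0.20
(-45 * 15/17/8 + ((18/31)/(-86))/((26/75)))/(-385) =2348595/181469288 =0.01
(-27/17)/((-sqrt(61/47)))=27 * sqrt(2867)/1037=1.39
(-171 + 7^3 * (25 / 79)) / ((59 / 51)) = -251634 / 4661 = -53.99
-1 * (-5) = 5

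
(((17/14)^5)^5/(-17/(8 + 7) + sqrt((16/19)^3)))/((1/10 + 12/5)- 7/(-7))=-10093087022430911438872360195008290565/167048062195941089772992913718902784- 24669432187789420169966661711768675 * sqrt(19)/2610125971811579527703014276857856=-101.62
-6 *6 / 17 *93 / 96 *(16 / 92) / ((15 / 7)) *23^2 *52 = -389298 / 85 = -4579.98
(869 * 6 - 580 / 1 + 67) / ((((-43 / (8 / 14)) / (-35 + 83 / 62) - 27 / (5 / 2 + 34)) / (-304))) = -435450847008 / 455767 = -955424.26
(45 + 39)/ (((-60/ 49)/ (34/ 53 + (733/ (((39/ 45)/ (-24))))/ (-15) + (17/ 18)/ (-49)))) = -92874.32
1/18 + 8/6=25/18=1.39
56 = 56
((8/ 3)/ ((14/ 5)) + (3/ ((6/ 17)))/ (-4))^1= -197/ 168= -1.17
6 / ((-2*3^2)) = -1 / 3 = -0.33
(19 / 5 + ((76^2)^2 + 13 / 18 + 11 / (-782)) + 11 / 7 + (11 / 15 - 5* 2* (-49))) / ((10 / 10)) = 4109113597003 / 123165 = 33362672.81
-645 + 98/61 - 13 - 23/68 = -2724123/4148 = -656.73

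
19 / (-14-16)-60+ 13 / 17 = -30533 / 510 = -59.87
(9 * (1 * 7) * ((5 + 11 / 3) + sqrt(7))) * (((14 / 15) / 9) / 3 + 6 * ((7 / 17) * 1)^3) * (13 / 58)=41053376 * sqrt(7) / 6411465 + 1067387776 / 19234395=72.43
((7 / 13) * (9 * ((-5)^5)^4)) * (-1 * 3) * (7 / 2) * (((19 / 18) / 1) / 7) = -731761638934795.67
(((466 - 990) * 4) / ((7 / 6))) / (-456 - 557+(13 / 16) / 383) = 25688576 / 14484519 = 1.77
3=3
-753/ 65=-11.58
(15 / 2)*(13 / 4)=195 / 8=24.38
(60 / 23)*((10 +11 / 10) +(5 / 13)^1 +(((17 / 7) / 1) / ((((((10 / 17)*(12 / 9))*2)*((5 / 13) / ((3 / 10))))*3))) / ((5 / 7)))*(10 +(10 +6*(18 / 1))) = 150361104 / 37375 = 4023.04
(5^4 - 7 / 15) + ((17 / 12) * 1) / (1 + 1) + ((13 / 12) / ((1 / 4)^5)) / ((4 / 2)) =141589 / 120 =1179.91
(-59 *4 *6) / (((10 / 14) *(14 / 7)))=-4956 / 5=-991.20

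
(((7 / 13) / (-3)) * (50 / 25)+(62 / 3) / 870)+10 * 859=145723663 / 16965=8589.66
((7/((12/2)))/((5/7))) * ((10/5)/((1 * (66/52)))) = 1274/495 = 2.57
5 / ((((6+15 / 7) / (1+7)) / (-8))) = -2240 / 57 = -39.30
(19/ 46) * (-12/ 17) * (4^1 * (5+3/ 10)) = -12084/ 1955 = -6.18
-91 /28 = -13 /4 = -3.25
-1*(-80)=80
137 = 137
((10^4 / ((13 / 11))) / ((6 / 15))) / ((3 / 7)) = 1925000 / 39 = 49358.97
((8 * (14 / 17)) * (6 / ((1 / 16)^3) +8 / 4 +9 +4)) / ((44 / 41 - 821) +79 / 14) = -1580906208 / 7945783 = -198.96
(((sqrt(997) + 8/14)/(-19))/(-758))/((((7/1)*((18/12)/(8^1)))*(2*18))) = 8/9526923 + 2*sqrt(997)/1360989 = 0.00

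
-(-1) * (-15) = -15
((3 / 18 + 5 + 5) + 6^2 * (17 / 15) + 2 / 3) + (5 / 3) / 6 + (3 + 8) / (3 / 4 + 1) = 58.20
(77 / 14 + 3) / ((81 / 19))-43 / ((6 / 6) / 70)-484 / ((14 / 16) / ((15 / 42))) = -25445713 / 7938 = -3205.56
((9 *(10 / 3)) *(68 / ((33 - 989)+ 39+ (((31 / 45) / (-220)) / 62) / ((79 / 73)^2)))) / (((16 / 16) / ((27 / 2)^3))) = -620227253547000 / 113315345929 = -5473.46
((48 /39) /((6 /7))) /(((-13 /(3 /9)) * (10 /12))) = -112 /2535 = -0.04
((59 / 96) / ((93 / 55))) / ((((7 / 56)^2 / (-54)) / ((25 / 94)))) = -486750 / 1457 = -334.08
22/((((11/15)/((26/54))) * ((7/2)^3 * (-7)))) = -1040/21609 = -0.05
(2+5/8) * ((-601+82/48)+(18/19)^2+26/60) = -181325641/115520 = -1569.65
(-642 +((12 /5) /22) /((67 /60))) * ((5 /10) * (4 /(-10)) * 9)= 4257738 /3685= 1155.42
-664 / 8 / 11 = -83 / 11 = -7.55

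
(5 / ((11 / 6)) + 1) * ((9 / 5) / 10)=369 / 550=0.67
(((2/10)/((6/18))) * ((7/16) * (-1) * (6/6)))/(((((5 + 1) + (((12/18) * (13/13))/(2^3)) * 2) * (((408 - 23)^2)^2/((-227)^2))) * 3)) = -154587/4645223275000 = -0.00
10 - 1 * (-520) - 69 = 461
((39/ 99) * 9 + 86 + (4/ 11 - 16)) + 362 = 4795/ 11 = 435.91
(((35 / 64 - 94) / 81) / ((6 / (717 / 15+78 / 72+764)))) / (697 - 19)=-291711313 / 1265310720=-0.23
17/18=0.94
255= 255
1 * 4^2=16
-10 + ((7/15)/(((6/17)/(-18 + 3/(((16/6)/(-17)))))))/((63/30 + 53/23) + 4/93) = -16010173/761032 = -21.04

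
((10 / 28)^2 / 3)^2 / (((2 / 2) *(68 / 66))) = 6875 / 3918432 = 0.00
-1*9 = -9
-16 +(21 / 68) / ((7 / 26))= -505 / 34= -14.85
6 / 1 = 6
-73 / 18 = -4.06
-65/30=-13/6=-2.17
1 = 1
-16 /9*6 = -10.67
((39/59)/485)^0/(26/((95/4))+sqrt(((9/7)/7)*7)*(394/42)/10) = 13555360/829503 - 4978190*sqrt(7)/829503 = 0.46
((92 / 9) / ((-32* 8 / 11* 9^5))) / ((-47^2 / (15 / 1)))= 1265 / 25044334272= 0.00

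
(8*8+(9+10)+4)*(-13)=-1131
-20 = -20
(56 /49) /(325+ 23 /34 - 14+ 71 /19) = 5168 /1426299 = 0.00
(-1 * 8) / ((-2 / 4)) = 16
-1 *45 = -45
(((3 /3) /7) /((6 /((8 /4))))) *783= 37.29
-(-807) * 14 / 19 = 11298 / 19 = 594.63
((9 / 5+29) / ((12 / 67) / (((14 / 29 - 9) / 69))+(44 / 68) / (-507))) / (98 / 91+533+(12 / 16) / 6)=-58575781264 / 1475404933605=-0.04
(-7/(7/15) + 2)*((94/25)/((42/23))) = -14053/525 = -26.77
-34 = -34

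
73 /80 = 0.91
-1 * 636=-636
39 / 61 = 0.64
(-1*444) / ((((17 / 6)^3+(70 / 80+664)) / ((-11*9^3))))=384527088 / 74263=5177.91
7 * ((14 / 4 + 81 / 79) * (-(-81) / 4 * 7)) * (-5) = -14189175 / 632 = -22451.23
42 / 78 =7 / 13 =0.54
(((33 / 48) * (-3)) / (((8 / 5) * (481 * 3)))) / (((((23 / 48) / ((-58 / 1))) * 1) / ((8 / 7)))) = 0.12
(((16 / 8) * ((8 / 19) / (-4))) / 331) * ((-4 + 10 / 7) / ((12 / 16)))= 96 / 44023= 0.00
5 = 5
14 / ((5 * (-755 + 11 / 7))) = -49 / 13185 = -0.00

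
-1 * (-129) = 129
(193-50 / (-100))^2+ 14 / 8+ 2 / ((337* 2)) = 12618629 / 337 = 37444.00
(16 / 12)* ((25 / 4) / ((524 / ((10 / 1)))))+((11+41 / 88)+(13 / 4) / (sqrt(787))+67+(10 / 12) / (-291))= 13* sqrt(787) / 3148+791248195 / 10063944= 78.74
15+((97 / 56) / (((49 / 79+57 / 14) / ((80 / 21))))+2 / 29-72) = -175463279 / 3160101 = -55.52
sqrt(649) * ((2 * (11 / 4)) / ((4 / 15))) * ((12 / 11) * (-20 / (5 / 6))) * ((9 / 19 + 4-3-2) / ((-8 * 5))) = -135 * sqrt(649) / 19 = -181.01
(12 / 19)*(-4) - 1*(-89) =1643 / 19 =86.47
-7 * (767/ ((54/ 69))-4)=-122983/ 18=-6832.39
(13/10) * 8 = 52/5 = 10.40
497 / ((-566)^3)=-497 / 181321496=-0.00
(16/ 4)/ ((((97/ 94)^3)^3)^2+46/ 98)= 64351316502678267746854119416173428736/ 35871041862372274100236713677006540529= 1.79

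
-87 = -87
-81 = -81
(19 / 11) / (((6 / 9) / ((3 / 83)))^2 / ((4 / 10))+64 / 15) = 7695 / 3807958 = 0.00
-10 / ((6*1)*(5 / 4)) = -4 / 3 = -1.33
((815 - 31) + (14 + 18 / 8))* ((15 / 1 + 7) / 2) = 8802.75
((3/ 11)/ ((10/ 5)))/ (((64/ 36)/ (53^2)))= 75843/ 352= 215.46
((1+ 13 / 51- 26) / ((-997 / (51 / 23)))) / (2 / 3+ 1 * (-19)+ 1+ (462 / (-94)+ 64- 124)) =-177942 / 265930807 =-0.00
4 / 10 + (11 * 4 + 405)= 2247 / 5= 449.40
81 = 81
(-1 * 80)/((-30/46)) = 368/3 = 122.67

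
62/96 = 31/48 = 0.65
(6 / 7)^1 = 0.86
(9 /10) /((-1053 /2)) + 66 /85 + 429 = 854822 /1989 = 429.77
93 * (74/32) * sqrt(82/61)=3441 * sqrt(5002)/976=249.35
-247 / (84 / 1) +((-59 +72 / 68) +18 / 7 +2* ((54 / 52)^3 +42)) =21905944 / 784329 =27.93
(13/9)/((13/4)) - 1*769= -6917/9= -768.56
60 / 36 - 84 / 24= -11 / 6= -1.83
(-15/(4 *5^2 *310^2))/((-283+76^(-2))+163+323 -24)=-361/41399279375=-0.00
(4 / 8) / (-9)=-1 / 18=-0.06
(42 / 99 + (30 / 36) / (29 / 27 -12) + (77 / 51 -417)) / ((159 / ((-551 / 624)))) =15142353335 / 6567900768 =2.31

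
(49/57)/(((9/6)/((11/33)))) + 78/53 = 45208/27189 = 1.66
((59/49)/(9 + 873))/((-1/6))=-59/7203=-0.01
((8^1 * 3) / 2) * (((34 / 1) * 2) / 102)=8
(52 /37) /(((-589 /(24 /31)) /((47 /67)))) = -58656 /45264061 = -0.00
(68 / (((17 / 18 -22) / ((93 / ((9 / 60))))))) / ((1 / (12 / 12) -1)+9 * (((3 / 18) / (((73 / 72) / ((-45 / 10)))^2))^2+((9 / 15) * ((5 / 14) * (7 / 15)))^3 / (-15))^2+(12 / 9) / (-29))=-1331113995117061911684000000000 / 695138901946503090721786892813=-1.91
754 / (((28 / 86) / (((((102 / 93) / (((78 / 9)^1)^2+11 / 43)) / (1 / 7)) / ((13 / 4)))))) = 65632104 / 904177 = 72.59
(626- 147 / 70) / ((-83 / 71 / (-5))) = 442969 / 166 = 2668.49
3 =3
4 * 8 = 32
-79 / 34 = -2.32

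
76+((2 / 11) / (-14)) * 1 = 5851 / 77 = 75.99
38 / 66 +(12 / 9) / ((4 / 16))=65 / 11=5.91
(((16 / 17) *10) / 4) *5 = 200 / 17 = 11.76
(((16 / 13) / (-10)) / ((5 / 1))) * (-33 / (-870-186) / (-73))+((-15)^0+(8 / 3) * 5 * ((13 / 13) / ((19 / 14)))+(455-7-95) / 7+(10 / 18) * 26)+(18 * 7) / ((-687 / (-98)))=93.67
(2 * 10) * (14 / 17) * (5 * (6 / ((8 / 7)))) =7350 / 17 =432.35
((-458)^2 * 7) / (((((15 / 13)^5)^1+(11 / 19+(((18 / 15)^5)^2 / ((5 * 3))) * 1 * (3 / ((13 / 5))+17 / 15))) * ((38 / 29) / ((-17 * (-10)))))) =82024339491043701171875 / 1536414650303399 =53386850.66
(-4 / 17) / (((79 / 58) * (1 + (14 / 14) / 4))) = -928 / 6715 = -0.14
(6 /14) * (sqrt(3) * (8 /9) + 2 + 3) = 8 * sqrt(3) /21 + 15 /7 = 2.80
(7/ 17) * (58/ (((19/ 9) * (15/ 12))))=14616/ 1615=9.05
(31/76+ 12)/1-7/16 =3639/304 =11.97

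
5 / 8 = 0.62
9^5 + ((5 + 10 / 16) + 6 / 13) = 6141729 / 104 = 59055.09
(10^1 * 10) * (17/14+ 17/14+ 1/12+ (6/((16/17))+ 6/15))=39005/42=928.69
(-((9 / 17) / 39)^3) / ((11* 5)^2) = -27 / 32651429525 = -0.00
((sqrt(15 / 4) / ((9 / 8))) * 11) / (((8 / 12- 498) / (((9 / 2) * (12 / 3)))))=-66 * sqrt(15) / 373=-0.69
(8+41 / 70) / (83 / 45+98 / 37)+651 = 68381967 / 104734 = 652.91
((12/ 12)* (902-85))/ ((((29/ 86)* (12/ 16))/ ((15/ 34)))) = 702620/ 493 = 1425.19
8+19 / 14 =131 / 14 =9.36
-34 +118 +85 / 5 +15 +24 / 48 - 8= 217 / 2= 108.50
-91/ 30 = -3.03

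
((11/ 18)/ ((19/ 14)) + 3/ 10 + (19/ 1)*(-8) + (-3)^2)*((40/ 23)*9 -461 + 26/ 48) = 59725165651/ 943920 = 63273.55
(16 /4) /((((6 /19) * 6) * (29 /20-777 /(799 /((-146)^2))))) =-303620 /2981047221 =-0.00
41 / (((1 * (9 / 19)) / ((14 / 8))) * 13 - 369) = -5453 / 48609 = -0.11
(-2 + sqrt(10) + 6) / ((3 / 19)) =45.36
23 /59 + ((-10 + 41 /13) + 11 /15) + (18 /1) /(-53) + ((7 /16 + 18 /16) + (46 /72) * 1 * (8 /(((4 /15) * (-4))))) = -90652829 /9756240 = -9.29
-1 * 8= -8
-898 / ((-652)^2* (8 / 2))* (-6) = 1347 / 425104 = 0.00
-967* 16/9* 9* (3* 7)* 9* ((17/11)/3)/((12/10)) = -13808760/11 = -1255341.82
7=7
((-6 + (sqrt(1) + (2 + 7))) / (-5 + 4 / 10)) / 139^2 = -20 / 444383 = -0.00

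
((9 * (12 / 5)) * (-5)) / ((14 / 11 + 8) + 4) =-594 / 73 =-8.14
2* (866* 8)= 13856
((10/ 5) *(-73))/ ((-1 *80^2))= 73/ 3200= 0.02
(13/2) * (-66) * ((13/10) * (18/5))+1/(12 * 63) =-37945883/18900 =-2007.72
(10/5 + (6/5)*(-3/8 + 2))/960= 79/19200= 0.00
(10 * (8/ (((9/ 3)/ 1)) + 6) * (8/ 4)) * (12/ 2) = 1040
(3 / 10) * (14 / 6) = 7 / 10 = 0.70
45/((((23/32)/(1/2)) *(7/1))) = 720/161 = 4.47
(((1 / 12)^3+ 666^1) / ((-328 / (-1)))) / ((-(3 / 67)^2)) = -5166161161 / 5101056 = -1012.76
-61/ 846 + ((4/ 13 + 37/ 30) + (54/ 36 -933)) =-51142409/ 54990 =-930.03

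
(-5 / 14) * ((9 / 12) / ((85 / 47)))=-141 / 952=-0.15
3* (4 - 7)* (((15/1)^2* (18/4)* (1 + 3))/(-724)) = 18225/362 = 50.35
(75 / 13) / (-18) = -25 / 78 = -0.32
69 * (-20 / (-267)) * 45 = 20700 / 89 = 232.58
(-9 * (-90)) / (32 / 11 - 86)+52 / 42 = -8.51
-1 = -1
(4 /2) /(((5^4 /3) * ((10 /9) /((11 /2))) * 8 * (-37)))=-297 /1850000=-0.00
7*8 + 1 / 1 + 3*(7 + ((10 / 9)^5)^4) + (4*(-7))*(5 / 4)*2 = 132420441224151810136 / 4052555153018976267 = 32.68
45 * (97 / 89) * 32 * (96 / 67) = 13409280 / 5963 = 2248.75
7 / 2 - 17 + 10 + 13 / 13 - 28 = -61 / 2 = -30.50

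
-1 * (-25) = 25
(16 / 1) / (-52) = -4 / 13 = -0.31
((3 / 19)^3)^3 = 19683 / 322687697779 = 0.00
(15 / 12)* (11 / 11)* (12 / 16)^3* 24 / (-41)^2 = 405 / 53792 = 0.01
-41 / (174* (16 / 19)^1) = -779 / 2784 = -0.28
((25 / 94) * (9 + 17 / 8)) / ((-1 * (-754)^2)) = -2225 / 427524032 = -0.00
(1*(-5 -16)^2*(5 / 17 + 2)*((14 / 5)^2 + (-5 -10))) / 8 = -3078621 / 3400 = -905.48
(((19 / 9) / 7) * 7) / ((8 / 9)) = 19 / 8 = 2.38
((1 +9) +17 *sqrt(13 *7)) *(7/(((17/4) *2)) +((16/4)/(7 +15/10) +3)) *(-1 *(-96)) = 70080/17 +7008 *sqrt(91) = 70974.41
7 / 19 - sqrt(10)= 7 / 19 - sqrt(10)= -2.79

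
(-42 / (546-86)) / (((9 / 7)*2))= -49 / 1380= -0.04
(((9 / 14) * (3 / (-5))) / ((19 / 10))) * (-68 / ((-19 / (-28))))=20.34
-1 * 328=-328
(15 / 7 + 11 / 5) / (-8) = -19 / 35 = -0.54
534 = 534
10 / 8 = 5 / 4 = 1.25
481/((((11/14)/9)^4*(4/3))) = 90926090892/14641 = 6210374.35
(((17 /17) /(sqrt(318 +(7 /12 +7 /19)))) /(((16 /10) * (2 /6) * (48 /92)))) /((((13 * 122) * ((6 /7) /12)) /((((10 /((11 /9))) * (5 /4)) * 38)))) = 0.69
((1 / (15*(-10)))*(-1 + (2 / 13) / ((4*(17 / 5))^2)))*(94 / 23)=1411457 / 51846600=0.03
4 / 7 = 0.57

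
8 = 8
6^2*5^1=180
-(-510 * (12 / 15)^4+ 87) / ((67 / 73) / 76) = 84534876 / 8375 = 10093.72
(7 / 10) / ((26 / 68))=119 / 65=1.83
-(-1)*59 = 59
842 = 842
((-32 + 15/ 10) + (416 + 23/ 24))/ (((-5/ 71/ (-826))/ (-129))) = -2338949095/ 4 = -584737273.75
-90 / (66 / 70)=-1050 / 11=-95.45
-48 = -48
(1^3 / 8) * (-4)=-1 / 2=-0.50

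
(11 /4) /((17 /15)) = 165 /68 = 2.43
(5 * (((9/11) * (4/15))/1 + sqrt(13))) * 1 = 12/11 + 5 * sqrt(13) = 19.12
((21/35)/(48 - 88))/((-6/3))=3/400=0.01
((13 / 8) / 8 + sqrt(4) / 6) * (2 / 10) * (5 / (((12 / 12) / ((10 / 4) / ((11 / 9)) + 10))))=6.46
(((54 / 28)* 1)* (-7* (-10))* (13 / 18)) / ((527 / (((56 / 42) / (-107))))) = -130 / 56389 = -0.00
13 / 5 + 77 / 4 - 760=-14763 / 20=-738.15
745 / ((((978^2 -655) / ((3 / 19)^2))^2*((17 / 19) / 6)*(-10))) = -36207 / 106529559233532323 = -0.00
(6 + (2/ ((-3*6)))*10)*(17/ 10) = 374/ 45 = 8.31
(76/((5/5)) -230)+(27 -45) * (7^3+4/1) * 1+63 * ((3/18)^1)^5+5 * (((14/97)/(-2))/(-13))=-6972786533/1089504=-6399.96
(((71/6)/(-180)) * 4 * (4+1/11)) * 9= -213/22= -9.68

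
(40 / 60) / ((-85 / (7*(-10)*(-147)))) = -80.71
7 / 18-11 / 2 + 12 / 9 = -34 / 9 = -3.78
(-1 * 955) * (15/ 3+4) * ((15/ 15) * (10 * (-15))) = 1289250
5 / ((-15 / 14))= -4.67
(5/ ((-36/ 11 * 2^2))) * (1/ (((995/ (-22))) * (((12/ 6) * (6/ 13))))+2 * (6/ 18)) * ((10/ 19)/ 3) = -70345/ 1633392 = -0.04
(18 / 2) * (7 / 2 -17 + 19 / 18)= -112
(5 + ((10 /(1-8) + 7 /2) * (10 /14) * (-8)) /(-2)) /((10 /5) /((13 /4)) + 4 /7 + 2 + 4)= 6955 /4578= 1.52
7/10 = 0.70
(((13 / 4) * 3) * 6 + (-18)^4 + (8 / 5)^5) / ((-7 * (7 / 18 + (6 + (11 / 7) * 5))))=-5908780449 / 5609375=-1053.38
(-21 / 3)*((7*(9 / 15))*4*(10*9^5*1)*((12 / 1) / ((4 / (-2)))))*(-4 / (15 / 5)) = -555532992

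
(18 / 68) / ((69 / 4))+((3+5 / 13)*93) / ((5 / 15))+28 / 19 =91342210 / 96577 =945.80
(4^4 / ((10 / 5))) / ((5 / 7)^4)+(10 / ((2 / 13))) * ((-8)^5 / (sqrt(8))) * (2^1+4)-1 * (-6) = 311078 / 625-3194880 * sqrt(2) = -4517744.90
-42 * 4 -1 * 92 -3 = -263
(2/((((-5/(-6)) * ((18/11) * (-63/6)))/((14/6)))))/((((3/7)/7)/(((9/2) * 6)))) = -2156/15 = -143.73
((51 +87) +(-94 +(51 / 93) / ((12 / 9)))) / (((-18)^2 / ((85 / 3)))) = 468095 / 120528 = 3.88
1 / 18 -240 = -239.94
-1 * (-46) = 46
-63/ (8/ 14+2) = -49/ 2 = -24.50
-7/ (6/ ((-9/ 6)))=7/ 4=1.75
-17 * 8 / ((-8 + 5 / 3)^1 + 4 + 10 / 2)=-51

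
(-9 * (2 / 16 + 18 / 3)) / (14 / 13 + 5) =-5733 / 632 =-9.07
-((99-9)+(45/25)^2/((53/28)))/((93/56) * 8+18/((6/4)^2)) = -850626/197425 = -4.31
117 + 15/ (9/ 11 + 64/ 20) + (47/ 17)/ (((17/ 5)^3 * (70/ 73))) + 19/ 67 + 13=136564610313/ 1018455074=134.09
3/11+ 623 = 6856/11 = 623.27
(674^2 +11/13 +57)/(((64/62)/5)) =228870675/104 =2200679.57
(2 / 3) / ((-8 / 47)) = -47 / 12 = -3.92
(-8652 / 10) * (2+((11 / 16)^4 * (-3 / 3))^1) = -251840253 / 163840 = -1537.11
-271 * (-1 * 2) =542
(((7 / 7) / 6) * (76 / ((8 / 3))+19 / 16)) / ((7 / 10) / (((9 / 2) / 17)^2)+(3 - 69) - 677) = -64125 / 9499808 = -0.01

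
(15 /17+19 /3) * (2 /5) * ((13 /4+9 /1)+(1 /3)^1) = 27784 /765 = 36.32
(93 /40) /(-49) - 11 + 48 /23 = -403939 /45080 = -8.96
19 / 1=19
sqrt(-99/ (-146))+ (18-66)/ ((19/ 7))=-336/ 19+ 3* sqrt(1606)/ 146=-16.86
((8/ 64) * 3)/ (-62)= -3/ 496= -0.01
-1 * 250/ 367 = -250/ 367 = -0.68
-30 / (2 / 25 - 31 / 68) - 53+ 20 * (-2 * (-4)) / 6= 3797 / 71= 53.48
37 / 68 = 0.54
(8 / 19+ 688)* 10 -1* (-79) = 132301 / 19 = 6963.21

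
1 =1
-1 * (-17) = 17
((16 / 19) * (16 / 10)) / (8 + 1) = 128 / 855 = 0.15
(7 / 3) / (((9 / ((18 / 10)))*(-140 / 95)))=-19 / 60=-0.32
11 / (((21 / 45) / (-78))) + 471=-9573 / 7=-1367.57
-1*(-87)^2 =-7569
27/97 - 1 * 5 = -458/97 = -4.72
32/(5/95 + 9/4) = 2432/175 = 13.90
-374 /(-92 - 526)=187 /309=0.61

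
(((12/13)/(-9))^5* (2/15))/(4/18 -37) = 0.00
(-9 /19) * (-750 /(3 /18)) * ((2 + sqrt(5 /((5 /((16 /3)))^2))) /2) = 40500 /19 + 21600 * sqrt(5) /19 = 4673.64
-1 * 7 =-7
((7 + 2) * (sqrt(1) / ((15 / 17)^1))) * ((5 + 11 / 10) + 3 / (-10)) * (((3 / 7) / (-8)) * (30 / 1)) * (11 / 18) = -16269 / 280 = -58.10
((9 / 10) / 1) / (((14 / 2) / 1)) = 9 / 70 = 0.13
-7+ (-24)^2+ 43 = 612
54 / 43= 1.26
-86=-86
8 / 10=4 / 5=0.80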